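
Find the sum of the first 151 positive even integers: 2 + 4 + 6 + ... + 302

Sum of first n even numbers = n(n+1)
= 151×152
= 22952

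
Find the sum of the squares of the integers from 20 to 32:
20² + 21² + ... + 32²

Use ∑_{k=1}^{n} k² = n(n+1)(2n+1)/6, then subtract the first 19 terms.
∑_{k=1}^{32} k² = 32×33×65/6 = 11440
∑_{k=1}^{19} k² = 19×20×39/6 = 2470
∑_{k=20}^{32} k² = 11440 - 2470 = 8970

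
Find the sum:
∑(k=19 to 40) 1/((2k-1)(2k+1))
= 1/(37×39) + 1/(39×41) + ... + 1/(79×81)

Partial fractions: 1/((2k-1)(2k+1)) = (1/2)[1/(2k-1) - 1/(2k+1)]
The series telescopes:
= (1/2)[1/37 - 1/81]
= 22/2997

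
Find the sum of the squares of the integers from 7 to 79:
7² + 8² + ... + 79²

Use ∑_{k=1}^{n} k² = n(n+1)(2n+1)/6, then subtract the first 6 terms.
∑_{k=1}^{79} k² = 79×80×159/6 = 167480
∑_{k=1}^{6} k² = 6×7×13/6 = 91
∑_{k=7}^{79} k² = 167480 - 91 = 167389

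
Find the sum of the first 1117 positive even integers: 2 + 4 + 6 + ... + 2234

Sum of first n even numbers = n(n+1)
= 1117×1118
= 1248806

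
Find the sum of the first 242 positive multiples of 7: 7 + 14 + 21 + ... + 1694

Factor out 7: = 7(1 + 2 + ... + 242) = 7 × n(n+1)/2
= 7 × 242×243/2
= 7 × 29403
= 205821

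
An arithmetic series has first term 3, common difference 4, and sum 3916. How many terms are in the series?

Using S = n/2 × [2a + (n-1)d]
3916 = n/2 × [2(3) + (n-1)(4)]
3916 = n/2 × [6 + 4n - 4]
7832 = n × [2 + 4n]
4n² + (2)n - 7832 = 0
Discriminant: Δ = (2)² - 4(4)(-7832) = 4 + 125312 = 125316
√Δ = 354
n = [-(2) + √Δ] / (2·4) = (-2 + 354) / 8 = 352 / 8 = 44
(The negative root is discarded since n must be a positive integer.)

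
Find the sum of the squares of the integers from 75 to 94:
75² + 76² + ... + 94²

Use ∑_{k=1}^{n} k² = n(n+1)(2n+1)/6, then subtract the first 74 terms.
∑_{k=1}^{94} k² = 94×95×189/6 = 281295
∑_{k=1}^{74} k² = 74×75×149/6 = 137825
∑_{k=75}^{94} k² = 281295 - 137825 = 143470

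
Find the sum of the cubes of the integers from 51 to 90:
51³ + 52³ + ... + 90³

Use ∑_{k=1}^{n} k³ = [n(n+1)/2]², then subtract the first 50 terms.
∑_{k=1}^{90} k³ = [90×91/2]² = 4095² = 16769025
∑_{k=1}^{50} k³ = [50×51/2]² = 1275² = 1625625
∑_{k=51}^{90} k³ = 16769025 - 1625625 = 15143400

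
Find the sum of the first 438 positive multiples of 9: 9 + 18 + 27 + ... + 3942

Factor out 9: = 9(1 + 2 + ... + 438) = 9 × n(n+1)/2
= 9 × 438×439/2
= 9 × 96141
= 865269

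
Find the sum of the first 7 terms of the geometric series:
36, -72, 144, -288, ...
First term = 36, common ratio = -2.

Sₙ = a(1 - rⁿ) / (1 - r)
S_7 = 36(1 - (-2)^7) / (1 - (-2))
S_7 = 36(1 - (-128)) / (3)
S_7 = 1548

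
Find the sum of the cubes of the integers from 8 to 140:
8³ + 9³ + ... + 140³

Use ∑_{k=1}^{n} k³ = [n(n+1)/2]², then subtract the first 7 terms.
∑_{k=1}^{140} k³ = [140×141/2]² = 9870² = 97416900
∑_{k=1}^{7} k³ = [7×8/2]² = 28² = 784
∑_{k=8}^{140} k³ = 97416900 - 784 = 97416116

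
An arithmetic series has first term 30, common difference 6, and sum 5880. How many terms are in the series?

Using S = n/2 × [2a + (n-1)d]
5880 = n/2 × [2(30) + (n-1)(6)]
5880 = n/2 × [60 + 6n - 6]
11760 = n × [54 + 6n]
6n² + (54)n - 11760 = 0
Discriminant: Δ = (54)² - 4(6)(-11760) = 2916 + 282240 = 285156
√Δ = 534
n = [-(54) + √Δ] / (2·6) = (-54 + 534) / 12 = 480 / 12 = 40
(The negative root is discarded since n must be a positive integer.)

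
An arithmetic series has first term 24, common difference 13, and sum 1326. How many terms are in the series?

Using S = n/2 × [2a + (n-1)d]
1326 = n/2 × [2(24) + (n-1)(13)]
1326 = n/2 × [48 + 13n - 13]
2652 = n × [35 + 13n]
13n² + (35)n - 2652 = 0
Discriminant: Δ = (35)² - 4(13)(-2652) = 1225 + 137904 = 139129
√Δ = 373
n = [-(35) + √Δ] / (2·13) = (-35 + 373) / 26 = 338 / 26 = 13
(The negative root is discarded since n must be a positive integer.)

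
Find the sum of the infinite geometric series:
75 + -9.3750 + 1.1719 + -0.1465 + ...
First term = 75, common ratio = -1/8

For |r| < 1, S = a / (1 - r)
S = 75 / (1 - (-1/8))
S = 75 / (9/8)
S = 200/3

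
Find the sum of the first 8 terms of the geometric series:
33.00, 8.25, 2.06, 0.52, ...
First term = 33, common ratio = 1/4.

Sₙ = a(1 - rⁿ) / (1 - r)
S_8 = 33(1 - (1/4)^8) / (1 - (1/4))
S_8 = 33(1 - (1/65536)) / (3/4)
S_8 = 720885/16384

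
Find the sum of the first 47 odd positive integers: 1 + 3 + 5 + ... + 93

Sum of first n odd numbers = n²
= 47²
= 2209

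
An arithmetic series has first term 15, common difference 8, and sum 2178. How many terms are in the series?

Using S = n/2 × [2a + (n-1)d]
2178 = n/2 × [2(15) + (n-1)(8)]
2178 = n/2 × [30 + 8n - 8]
4356 = n × [22 + 8n]
8n² + (22)n - 4356 = 0
Discriminant: Δ = (22)² - 4(8)(-4356) = 484 + 139392 = 139876
√Δ = 374
n = [-(22) + √Δ] / (2·8) = (-22 + 374) / 16 = 352 / 16 = 22
(The negative root is discarded since n must be a positive integer.)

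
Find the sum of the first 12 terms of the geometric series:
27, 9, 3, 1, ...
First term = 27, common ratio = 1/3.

Sₙ = a(1 - rⁿ) / (1 - r)
S_12 = 27(1 - (1/3)^12) / (1 - (1/3))
S_12 = 27(1 - (1/531441)) / (2/3)
S_12 = 265720/6561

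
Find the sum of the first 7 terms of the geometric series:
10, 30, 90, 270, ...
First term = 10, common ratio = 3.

Sₙ = a(1 - rⁿ) / (1 - r)
S_7 = 10(1 - 3^7) / (1 - 3)
S_7 = 10(1 - 2187) / (-2)
S_7 = 10930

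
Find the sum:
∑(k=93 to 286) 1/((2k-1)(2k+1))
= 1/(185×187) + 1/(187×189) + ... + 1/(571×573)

Partial fractions: 1/((2k-1)(2k+1)) = (1/2)[1/(2k-1) - 1/(2k+1)]
The series telescopes:
= (1/2)[1/185 - 1/573]
= 194/106005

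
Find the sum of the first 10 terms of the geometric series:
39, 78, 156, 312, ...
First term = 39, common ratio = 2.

Sₙ = a(1 - rⁿ) / (1 - r)
S_10 = 39(1 - 2^10) / (1 - 2)
S_10 = 39(1 - 1024) / (-1)
S_10 = 39897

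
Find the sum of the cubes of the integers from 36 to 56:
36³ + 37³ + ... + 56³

Use ∑_{k=1}^{n} k³ = [n(n+1)/2]², then subtract the first 35 terms.
∑_{k=1}^{56} k³ = [56×57/2]² = 1596² = 2547216
∑_{k=1}^{35} k³ = [35×36/2]² = 630² = 396900
∑_{k=36}^{56} k³ = 2547216 - 396900 = 2150316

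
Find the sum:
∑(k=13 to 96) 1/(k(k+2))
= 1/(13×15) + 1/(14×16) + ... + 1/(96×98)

Partial fractions: 1/(k(k+2)) = (1/2)[1/k - 1/(k+2)]
Telescoping leaves the first two and last two terms:
= (1/2)[1/13 + 1/14 - 1/97 - 1/98]
= 7899/123578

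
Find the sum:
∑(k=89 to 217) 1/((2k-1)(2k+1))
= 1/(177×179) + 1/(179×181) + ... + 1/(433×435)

Partial fractions: 1/((2k-1)(2k+1)) = (1/2)[1/(2k-1) - 1/(2k+1)]
The series telescopes:
= (1/2)[1/177 - 1/435]
= 43/25665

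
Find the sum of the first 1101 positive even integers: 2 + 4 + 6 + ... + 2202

Sum of first n even numbers = n(n+1)
= 1101×1102
= 1213302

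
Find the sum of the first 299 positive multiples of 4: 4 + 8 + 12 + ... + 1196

Factor out 4: = 4(1 + 2 + ... + 299) = 4 × n(n+1)/2
= 4 × 299×300/2
= 4 × 44850
= 179400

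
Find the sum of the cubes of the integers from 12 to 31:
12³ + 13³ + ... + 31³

Use ∑_{k=1}^{n} k³ = [n(n+1)/2]², then subtract the first 11 terms.
∑_{k=1}^{31} k³ = [31×32/2]² = 496² = 246016
∑_{k=1}^{11} k³ = [11×12/2]² = 66² = 4356
∑_{k=12}^{31} k³ = 246016 - 4356 = 241660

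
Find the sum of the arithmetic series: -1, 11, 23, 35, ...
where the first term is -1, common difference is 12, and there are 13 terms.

Sₙ = n/2 × (first + last)
Last term = a + (n-1)d = -1 + (13-1)×12 = 143
S_13 = 13/2 × (-1 + 143)
S_13 = 13/2 × 142 = 923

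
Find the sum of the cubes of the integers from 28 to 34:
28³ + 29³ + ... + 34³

Use ∑_{k=1}^{n} k³ = [n(n+1)/2]², then subtract the first 27 terms.
∑_{k=1}^{34} k³ = [34×35/2]² = 595² = 354025
∑_{k=1}^{27} k³ = [27×28/2]² = 378² = 142884
∑_{k=28}^{34} k³ = 354025 - 142884 = 211141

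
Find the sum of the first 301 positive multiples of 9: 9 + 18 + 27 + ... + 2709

Factor out 9: = 9(1 + 2 + ... + 301) = 9 × n(n+1)/2
= 9 × 301×302/2
= 9 × 45451
= 409059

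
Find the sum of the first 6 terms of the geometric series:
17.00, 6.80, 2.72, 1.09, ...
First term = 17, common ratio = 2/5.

Sₙ = a(1 - rⁿ) / (1 - r)
S_6 = 17(1 - (2/5)^6) / (1 - (2/5))
S_6 = 17(1 - (64/15625)) / (3/5)
S_6 = 88179/3125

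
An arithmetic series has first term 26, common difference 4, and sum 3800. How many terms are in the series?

Using S = n/2 × [2a + (n-1)d]
3800 = n/2 × [2(26) + (n-1)(4)]
3800 = n/2 × [52 + 4n - 4]
7600 = n × [48 + 4n]
4n² + (48)n - 7600 = 0
Discriminant: Δ = (48)² - 4(4)(-7600) = 2304 + 121600 = 123904
√Δ = 352
n = [-(48) + √Δ] / (2·4) = (-48 + 352) / 8 = 304 / 8 = 38
(The negative root is discarded since n must be a positive integer.)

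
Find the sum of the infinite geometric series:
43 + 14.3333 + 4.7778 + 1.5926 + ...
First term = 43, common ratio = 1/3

For |r| < 1, S = a / (1 - r)
S = 43 / (1 - (1/3))
S = 43 / (2/3)
S = 129/2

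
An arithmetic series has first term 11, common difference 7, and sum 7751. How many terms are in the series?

Using S = n/2 × [2a + (n-1)d]
7751 = n/2 × [2(11) + (n-1)(7)]
7751 = n/2 × [22 + 7n - 7]
15502 = n × [15 + 7n]
7n² + (15)n - 15502 = 0
Discriminant: Δ = (15)² - 4(7)(-15502) = 225 + 434056 = 434281
√Δ = 659
n = [-(15) + √Δ] / (2·7) = (-15 + 659) / 14 = 644 / 14 = 46
(The negative root is discarded since n must be a positive integer.)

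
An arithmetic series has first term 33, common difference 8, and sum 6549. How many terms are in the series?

Using S = n/2 × [2a + (n-1)d]
6549 = n/2 × [2(33) + (n-1)(8)]
6549 = n/2 × [66 + 8n - 8]
13098 = n × [58 + 8n]
8n² + (58)n - 13098 = 0
Discriminant: Δ = (58)² - 4(8)(-13098) = 3364 + 419136 = 422500
√Δ = 650
n = [-(58) + √Δ] / (2·8) = (-58 + 650) / 16 = 592 / 16 = 37
(The negative root is discarded since n must be a positive integer.)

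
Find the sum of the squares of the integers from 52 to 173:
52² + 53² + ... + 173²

Use ∑_{k=1}^{n} k² = n(n+1)(2n+1)/6, then subtract the first 51 terms.
∑_{k=1}^{173} k² = 173×174×347/6 = 1740899
∑_{k=1}^{51} k² = 51×52×103/6 = 45526
∑_{k=52}^{173} k² = 1740899 - 45526 = 1695373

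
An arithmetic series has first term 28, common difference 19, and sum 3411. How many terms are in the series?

Using S = n/2 × [2a + (n-1)d]
3411 = n/2 × [2(28) + (n-1)(19)]
3411 = n/2 × [56 + 19n - 19]
6822 = n × [37 + 19n]
19n² + (37)n - 6822 = 0
Discriminant: Δ = (37)² - 4(19)(-6822) = 1369 + 518472 = 519841
√Δ = 721
n = [-(37) + √Δ] / (2·19) = (-37 + 721) / 38 = 684 / 38 = 18
(The negative root is discarded since n must be a positive integer.)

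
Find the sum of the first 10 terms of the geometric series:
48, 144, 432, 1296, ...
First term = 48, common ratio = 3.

Sₙ = a(1 - rⁿ) / (1 - r)
S_10 = 48(1 - 3^10) / (1 - 3)
S_10 = 48(1 - 59049) / (-2)
S_10 = 1417152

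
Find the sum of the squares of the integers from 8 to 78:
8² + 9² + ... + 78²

Use ∑_{k=1}^{n} k² = n(n+1)(2n+1)/6, then subtract the first 7 terms.
∑_{k=1}^{78} k² = 78×79×157/6 = 161239
∑_{k=1}^{7} k² = 7×8×15/6 = 140
∑_{k=8}^{78} k² = 161239 - 140 = 161099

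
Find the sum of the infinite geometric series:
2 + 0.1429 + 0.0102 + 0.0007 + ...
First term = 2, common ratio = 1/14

For |r| < 1, S = a / (1 - r)
S = 2 / (1 - (1/14))
S = 2 / (13/14)
S = 28/13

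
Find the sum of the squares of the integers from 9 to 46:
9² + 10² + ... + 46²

Use ∑_{k=1}^{n} k² = n(n+1)(2n+1)/6, then subtract the first 8 terms.
∑_{k=1}^{46} k² = 46×47×93/6 = 33511
∑_{k=1}^{8} k² = 8×9×17/6 = 204
∑_{k=9}^{46} k² = 33511 - 204 = 33307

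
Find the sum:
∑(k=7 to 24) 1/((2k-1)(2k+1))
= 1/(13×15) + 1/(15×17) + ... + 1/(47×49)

Partial fractions: 1/((2k-1)(2k+1)) = (1/2)[1/(2k-1) - 1/(2k+1)]
The series telescopes:
= (1/2)[1/13 - 1/49]
= 18/637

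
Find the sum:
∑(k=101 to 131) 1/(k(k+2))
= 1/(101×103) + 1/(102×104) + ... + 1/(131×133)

Partial fractions: 1/(k(k+2)) = (1/2)[1/k - 1/(k+2)]
Telescoping leaves the first two and last two terms:
= (1/2)[1/101 + 1/102 - 1/132 - 1/133]
= 138973/60287304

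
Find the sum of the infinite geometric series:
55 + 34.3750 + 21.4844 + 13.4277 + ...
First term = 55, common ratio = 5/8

For |r| < 1, S = a / (1 - r)
S = 55 / (1 - (5/8))
S = 55 / (3/8)
S = 440/3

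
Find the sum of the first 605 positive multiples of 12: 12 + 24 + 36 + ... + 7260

Factor out 12: = 12(1 + 2 + ... + 605) = 12 × n(n+1)/2
= 12 × 605×606/2
= 12 × 183315
= 2199780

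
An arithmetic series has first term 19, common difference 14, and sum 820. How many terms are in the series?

Using S = n/2 × [2a + (n-1)d]
820 = n/2 × [2(19) + (n-1)(14)]
820 = n/2 × [38 + 14n - 14]
1640 = n × [24 + 14n]
14n² + (24)n - 1640 = 0
Discriminant: Δ = (24)² - 4(14)(-1640) = 576 + 91840 = 92416
√Δ = 304
n = [-(24) + √Δ] / (2·14) = (-24 + 304) / 28 = 280 / 28 = 10
(The negative root is discarded since n must be a positive integer.)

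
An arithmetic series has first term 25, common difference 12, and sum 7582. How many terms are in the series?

Using S = n/2 × [2a + (n-1)d]
7582 = n/2 × [2(25) + (n-1)(12)]
7582 = n/2 × [50 + 12n - 12]
15164 = n × [38 + 12n]
12n² + (38)n - 15164 = 0
Discriminant: Δ = (38)² - 4(12)(-15164) = 1444 + 727872 = 729316
√Δ = 854
n = [-(38) + √Δ] / (2·12) = (-38 + 854) / 24 = 816 / 24 = 34
(The negative root is discarded since n must be a positive integer.)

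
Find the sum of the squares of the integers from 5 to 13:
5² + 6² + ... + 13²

Use ∑_{k=1}^{n} k² = n(n+1)(2n+1)/6, then subtract the first 4 terms.
∑_{k=1}^{13} k² = 13×14×27/6 = 819
∑_{k=1}^{4} k² = 4×5×9/6 = 30
∑_{k=5}^{13} k² = 819 - 30 = 789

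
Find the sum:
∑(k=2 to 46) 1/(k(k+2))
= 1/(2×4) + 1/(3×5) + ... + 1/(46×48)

Partial fractions: 1/(k(k+2)) = (1/2)[1/k - 1/(k+2)]
Telescoping leaves the first two and last two terms:
= (1/2)[1/2 + 1/3 - 1/47 - 1/48]
= 595/1504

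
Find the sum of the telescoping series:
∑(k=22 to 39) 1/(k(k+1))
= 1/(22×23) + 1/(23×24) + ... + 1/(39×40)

Partial fractions: 1/(k(k+1)) = 1/k - 1/(k+1)
The series telescopes:
= (1/22 - 1/23) + (1/23 - 1/24) + ... + (1/39 - 1/40)
= 1/22 - 1/40
= 9/440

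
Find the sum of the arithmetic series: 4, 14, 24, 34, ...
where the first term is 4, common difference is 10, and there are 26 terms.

Sₙ = n/2 × (first + last)
Last term = a + (n-1)d = 4 + (26-1)×10 = 254
S_26 = 26/2 × (4 + 254)
S_26 = 26/2 × 258 = 3354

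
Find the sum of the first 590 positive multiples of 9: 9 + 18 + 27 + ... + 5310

Factor out 9: = 9(1 + 2 + ... + 590) = 9 × n(n+1)/2
= 9 × 590×591/2
= 9 × 174345
= 1569105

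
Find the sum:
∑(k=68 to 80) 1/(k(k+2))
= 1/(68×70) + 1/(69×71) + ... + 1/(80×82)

Partial fractions: 1/(k(k+2)) = (1/2)[1/k - 1/(k+2)]
Telescoping leaves the first two and last two terms:
= (1/2)[1/68 + 1/69 - 1/81 - 1/82]
= 24193/10388088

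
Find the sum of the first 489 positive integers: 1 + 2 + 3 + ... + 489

Formula: ∑k = n(n+1)/2
= 489×490/2
= 239610/2
= 119805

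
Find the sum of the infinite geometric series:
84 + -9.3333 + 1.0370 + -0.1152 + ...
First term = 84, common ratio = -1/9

For |r| < 1, S = a / (1 - r)
S = 84 / (1 - (-1/9))
S = 84 / (10/9)
S = 378/5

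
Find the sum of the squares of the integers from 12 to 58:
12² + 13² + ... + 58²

Use ∑_{k=1}^{n} k² = n(n+1)(2n+1)/6, then subtract the first 11 terms.
∑_{k=1}^{58} k² = 58×59×117/6 = 66729
∑_{k=1}^{11} k² = 11×12×23/6 = 506
∑_{k=12}^{58} k² = 66729 - 506 = 66223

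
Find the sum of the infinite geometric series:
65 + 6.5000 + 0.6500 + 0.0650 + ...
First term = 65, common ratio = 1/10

For |r| < 1, S = a / (1 - r)
S = 65 / (1 - (1/10))
S = 65 / (9/10)
S = 650/9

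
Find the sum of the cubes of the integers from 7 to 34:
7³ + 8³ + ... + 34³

Use ∑_{k=1}^{n} k³ = [n(n+1)/2]², then subtract the first 6 terms.
∑_{k=1}^{34} k³ = [34×35/2]² = 595² = 354025
∑_{k=1}^{6} k³ = [6×7/2]² = 21² = 441
∑_{k=7}^{34} k³ = 354025 - 441 = 353584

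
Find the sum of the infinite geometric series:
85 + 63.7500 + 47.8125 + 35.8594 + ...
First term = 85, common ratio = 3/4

For |r| < 1, S = a / (1 - r)
S = 85 / (1 - (3/4))
S = 85 / (1/4)
S = 340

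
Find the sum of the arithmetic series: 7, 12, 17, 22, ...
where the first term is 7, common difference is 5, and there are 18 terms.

Sₙ = n/2 × (first + last)
Last term = a + (n-1)d = 7 + (18-1)×5 = 92
S_18 = 18/2 × (7 + 92)
S_18 = 18/2 × 99 = 891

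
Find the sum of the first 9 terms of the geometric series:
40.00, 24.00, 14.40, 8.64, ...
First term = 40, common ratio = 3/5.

Sₙ = a(1 - rⁿ) / (1 - r)
S_9 = 40(1 - (3/5)^9) / (1 - (3/5))
S_9 = 40(1 - (19683/1953125)) / (2/5)
S_9 = 7733768/78125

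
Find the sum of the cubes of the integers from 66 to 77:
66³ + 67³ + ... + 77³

Use ∑_{k=1}^{n} k³ = [n(n+1)/2]², then subtract the first 65 terms.
∑_{k=1}^{77} k³ = [77×78/2]² = 3003² = 9018009
∑_{k=1}^{65} k³ = [65×66/2]² = 2145² = 4601025
∑_{k=66}^{77} k³ = 9018009 - 4601025 = 4416984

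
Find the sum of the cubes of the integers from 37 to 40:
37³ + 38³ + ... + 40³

Use ∑_{k=1}^{n} k³ = [n(n+1)/2]², then subtract the first 36 terms.
∑_{k=1}^{40} k³ = [40×41/2]² = 820² = 672400
∑_{k=1}^{36} k³ = [36×37/2]² = 666² = 443556
∑_{k=37}^{40} k³ = 672400 - 443556 = 228844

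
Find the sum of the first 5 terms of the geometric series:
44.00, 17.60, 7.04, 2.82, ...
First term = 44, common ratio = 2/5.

Sₙ = a(1 - rⁿ) / (1 - r)
S_5 = 44(1 - (2/5)^5) / (1 - (2/5))
S_5 = 44(1 - (32/3125)) / (3/5)
S_5 = 45364/625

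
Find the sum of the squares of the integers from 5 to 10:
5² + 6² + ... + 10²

Use ∑_{k=1}^{n} k² = n(n+1)(2n+1)/6, then subtract the first 4 terms.
∑_{k=1}^{10} k² = 10×11×21/6 = 385
∑_{k=1}^{4} k² = 4×5×9/6 = 30
∑_{k=5}^{10} k² = 385 - 30 = 355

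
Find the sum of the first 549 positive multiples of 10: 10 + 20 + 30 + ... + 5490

Factor out 10: = 10(1 + 2 + ... + 549) = 10 × n(n+1)/2
= 10 × 549×550/2
= 10 × 150975
= 1509750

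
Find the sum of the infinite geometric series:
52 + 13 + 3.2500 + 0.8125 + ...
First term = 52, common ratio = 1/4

For |r| < 1, S = a / (1 - r)
S = 52 / (1 - (1/4))
S = 52 / (3/4)
S = 208/3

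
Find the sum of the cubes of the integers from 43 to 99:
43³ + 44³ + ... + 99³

Use ∑_{k=1}^{n} k³ = [n(n+1)/2]², then subtract the first 42 terms.
∑_{k=1}^{99} k³ = [99×100/2]² = 4950² = 24502500
∑_{k=1}^{42} k³ = [42×43/2]² = 903² = 815409
∑_{k=43}^{99} k³ = 24502500 - 815409 = 23687091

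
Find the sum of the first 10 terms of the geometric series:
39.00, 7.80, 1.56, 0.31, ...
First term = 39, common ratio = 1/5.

Sₙ = a(1 - rⁿ) / (1 - r)
S_10 = 39(1 - (1/5)^10) / (1 - (1/5))
S_10 = 39(1 - (1/9765625)) / (4/5)
S_10 = 95214834/1953125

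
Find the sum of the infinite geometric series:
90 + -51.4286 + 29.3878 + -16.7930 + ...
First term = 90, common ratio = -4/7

For |r| < 1, S = a / (1 - r)
S = 90 / (1 - (-4/7))
S = 90 / (11/7)
S = 630/11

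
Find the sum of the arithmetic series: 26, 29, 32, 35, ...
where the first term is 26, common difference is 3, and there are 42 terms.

Sₙ = n/2 × (first + last)
Last term = a + (n-1)d = 26 + (42-1)×3 = 149
S_42 = 42/2 × (26 + 149)
S_42 = 42/2 × 175 = 3675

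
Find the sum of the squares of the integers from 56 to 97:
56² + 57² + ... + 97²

Use ∑_{k=1}^{n} k² = n(n+1)(2n+1)/6, then subtract the first 55 terms.
∑_{k=1}^{97} k² = 97×98×195/6 = 308945
∑_{k=1}^{55} k² = 55×56×111/6 = 56980
∑_{k=56}^{97} k² = 308945 - 56980 = 251965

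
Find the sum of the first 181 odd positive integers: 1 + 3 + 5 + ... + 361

Sum of first n odd numbers = n²
= 181²
= 32761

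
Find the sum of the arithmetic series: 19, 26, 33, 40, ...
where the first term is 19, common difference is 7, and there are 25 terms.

Sₙ = n/2 × (first + last)
Last term = a + (n-1)d = 19 + (25-1)×7 = 187
S_25 = 25/2 × (19 + 187)
S_25 = 25/2 × 206 = 2575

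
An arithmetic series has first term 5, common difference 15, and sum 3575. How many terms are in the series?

Using S = n/2 × [2a + (n-1)d]
3575 = n/2 × [2(5) + (n-1)(15)]
3575 = n/2 × [10 + 15n - 15]
7150 = n × [-5 + 15n]
15n² + (-5)n - 7150 = 0
Discriminant: Δ = (-5)² - 4(15)(-7150) = 25 + 429000 = 429025
√Δ = 655
n = [-(-5) + √Δ] / (2·15) = (5 + 655) / 30 = 660 / 30 = 22
(The negative root is discarded since n must be a positive integer.)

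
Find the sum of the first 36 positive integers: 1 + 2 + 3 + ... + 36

Formula: ∑k = n(n+1)/2
= 36×37/2
= 1332/2
= 666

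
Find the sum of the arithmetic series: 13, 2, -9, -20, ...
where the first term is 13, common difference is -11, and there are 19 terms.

Sₙ = n/2 × (first + last)
Last term = a + (n-1)d = 13 + (19-1)×(-11) = -185
S_19 = 19/2 × (13 + (-185))
S_19 = 19/2 × (-172) = -1634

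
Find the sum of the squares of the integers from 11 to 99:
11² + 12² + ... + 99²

Use ∑_{k=1}^{n} k² = n(n+1)(2n+1)/6, then subtract the first 10 terms.
∑_{k=1}^{99} k² = 99×100×199/6 = 328350
∑_{k=1}^{10} k² = 10×11×21/6 = 385
∑_{k=11}^{99} k² = 328350 - 385 = 327965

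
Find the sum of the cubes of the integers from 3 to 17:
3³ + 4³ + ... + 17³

Use ∑_{k=1}^{n} k³ = [n(n+1)/2]², then subtract the first 2 terms.
∑_{k=1}^{17} k³ = [17×18/2]² = 153² = 23409
∑_{k=1}^{2} k³ = [2×3/2]² = 3² = 9
∑_{k=3}^{17} k³ = 23409 - 9 = 23400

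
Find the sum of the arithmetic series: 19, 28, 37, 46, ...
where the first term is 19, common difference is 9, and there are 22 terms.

Sₙ = n/2 × (first + last)
Last term = a + (n-1)d = 19 + (22-1)×9 = 208
S_22 = 22/2 × (19 + 208)
S_22 = 22/2 × 227 = 2497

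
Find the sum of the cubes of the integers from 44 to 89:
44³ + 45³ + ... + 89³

Use ∑_{k=1}^{n} k³ = [n(n+1)/2]², then subtract the first 43 terms.
∑_{k=1}^{89} k³ = [89×90/2]² = 4005² = 16040025
∑_{k=1}^{43} k³ = [43×44/2]² = 946² = 894916
∑_{k=44}^{89} k³ = 16040025 - 894916 = 15145109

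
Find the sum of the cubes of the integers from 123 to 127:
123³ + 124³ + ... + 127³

Use ∑_{k=1}^{n} k³ = [n(n+1)/2]², then subtract the first 122 terms.
∑_{k=1}^{127} k³ = [127×128/2]² = 8128² = 66064384
∑_{k=1}^{122} k³ = [122×123/2]² = 7503² = 56295009
∑_{k=123}^{127} k³ = 66064384 - 56295009 = 9769375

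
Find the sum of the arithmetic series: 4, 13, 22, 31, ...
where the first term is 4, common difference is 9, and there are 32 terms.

Sₙ = n/2 × (first + last)
Last term = a + (n-1)d = 4 + (32-1)×9 = 283
S_32 = 32/2 × (4 + 283)
S_32 = 32/2 × 287 = 4592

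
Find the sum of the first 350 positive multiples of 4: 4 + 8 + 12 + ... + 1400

Factor out 4: = 4(1 + 2 + ... + 350) = 4 × n(n+1)/2
= 4 × 350×351/2
= 4 × 61425
= 245700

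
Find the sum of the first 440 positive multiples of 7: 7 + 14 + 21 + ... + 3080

Factor out 7: = 7(1 + 2 + ... + 440) = 7 × n(n+1)/2
= 7 × 440×441/2
= 7 × 97020
= 679140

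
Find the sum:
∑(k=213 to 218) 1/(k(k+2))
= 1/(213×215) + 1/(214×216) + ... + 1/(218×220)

Partial fractions: 1/(k(k+2)) = (1/2)[1/k - 1/(k+2)]
Telescoping leaves the first two and last two terms:
= (1/2)[1/213 + 1/214 - 1/219 - 1/220]
= 93727/732046920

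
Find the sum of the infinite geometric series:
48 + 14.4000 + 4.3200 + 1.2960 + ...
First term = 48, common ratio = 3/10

For |r| < 1, S = a / (1 - r)
S = 48 / (1 - (3/10))
S = 48 / (7/10)
S = 480/7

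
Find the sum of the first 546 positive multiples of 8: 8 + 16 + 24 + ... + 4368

Factor out 8: = 8(1 + 2 + ... + 546) = 8 × n(n+1)/2
= 8 × 546×547/2
= 8 × 149331
= 1194648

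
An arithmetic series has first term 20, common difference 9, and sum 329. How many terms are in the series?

Using S = n/2 × [2a + (n-1)d]
329 = n/2 × [2(20) + (n-1)(9)]
329 = n/2 × [40 + 9n - 9]
658 = n × [31 + 9n]
9n² + (31)n - 658 = 0
Discriminant: Δ = (31)² - 4(9)(-658) = 961 + 23688 = 24649
√Δ = 157
n = [-(31) + √Δ] / (2·9) = (-31 + 157) / 18 = 126 / 18 = 7
(The negative root is discarded since n must be a positive integer.)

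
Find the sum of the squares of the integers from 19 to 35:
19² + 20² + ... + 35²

Use ∑_{k=1}^{n} k² = n(n+1)(2n+1)/6, then subtract the first 18 terms.
∑_{k=1}^{35} k² = 35×36×71/6 = 14910
∑_{k=1}^{18} k² = 18×19×37/6 = 2109
∑_{k=19}^{35} k² = 14910 - 2109 = 12801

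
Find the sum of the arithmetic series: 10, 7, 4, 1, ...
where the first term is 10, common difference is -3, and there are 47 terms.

Sₙ = n/2 × (first + last)
Last term = a + (n-1)d = 10 + (47-1)×(-3) = -128
S_47 = 47/2 × (10 + (-128))
S_47 = 47/2 × (-118) = -2773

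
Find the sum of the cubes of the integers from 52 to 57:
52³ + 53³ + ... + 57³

Use ∑_{k=1}^{n} k³ = [n(n+1)/2]², then subtract the first 51 terms.
∑_{k=1}^{57} k³ = [57×58/2]² = 1653² = 2732409
∑_{k=1}^{51} k³ = [51×52/2]² = 1326² = 1758276
∑_{k=52}^{57} k³ = 2732409 - 1758276 = 974133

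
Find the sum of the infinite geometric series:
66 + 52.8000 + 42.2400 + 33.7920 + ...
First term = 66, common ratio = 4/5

For |r| < 1, S = a / (1 - r)
S = 66 / (1 - (4/5))
S = 66 / (1/5)
S = 330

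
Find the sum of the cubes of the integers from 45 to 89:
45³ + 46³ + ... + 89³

Use ∑_{k=1}^{n} k³ = [n(n+1)/2]², then subtract the first 44 terms.
∑_{k=1}^{89} k³ = [89×90/2]² = 4005² = 16040025
∑_{k=1}^{44} k³ = [44×45/2]² = 990² = 980100
∑_{k=45}^{89} k³ = 16040025 - 980100 = 15059925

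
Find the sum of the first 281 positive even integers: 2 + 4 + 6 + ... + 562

Sum of first n even numbers = n(n+1)
= 281×282
= 79242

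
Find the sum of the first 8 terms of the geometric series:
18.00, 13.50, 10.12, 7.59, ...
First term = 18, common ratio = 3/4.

Sₙ = a(1 - rⁿ) / (1 - r)
S_8 = 18(1 - (3/4)^8) / (1 - (3/4))
S_8 = 18(1 - (6561/65536)) / (1/4)
S_8 = 530775/8192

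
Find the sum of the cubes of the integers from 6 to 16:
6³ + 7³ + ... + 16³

Use ∑_{k=1}^{n} k³ = [n(n+1)/2]², then subtract the first 5 terms.
∑_{k=1}^{16} k³ = [16×17/2]² = 136² = 18496
∑_{k=1}^{5} k³ = [5×6/2]² = 15² = 225
∑_{k=6}^{16} k³ = 18496 - 225 = 18271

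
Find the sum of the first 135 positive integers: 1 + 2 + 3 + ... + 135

Formula: ∑k = n(n+1)/2
= 135×136/2
= 18360/2
= 9180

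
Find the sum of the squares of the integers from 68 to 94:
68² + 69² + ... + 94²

Use ∑_{k=1}^{n} k² = n(n+1)(2n+1)/6, then subtract the first 67 terms.
∑_{k=1}^{94} k² = 94×95×189/6 = 281295
∑_{k=1}^{67} k² = 67×68×135/6 = 102510
∑_{k=68}^{94} k² = 281295 - 102510 = 178785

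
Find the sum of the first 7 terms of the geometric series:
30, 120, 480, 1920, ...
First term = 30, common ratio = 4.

Sₙ = a(1 - rⁿ) / (1 - r)
S_7 = 30(1 - 4^7) / (1 - 4)
S_7 = 30(1 - 16384) / (-3)
S_7 = 163830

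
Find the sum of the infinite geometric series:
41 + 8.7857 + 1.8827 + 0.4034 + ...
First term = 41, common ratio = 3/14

For |r| < 1, S = a / (1 - r)
S = 41 / (1 - (3/14))
S = 41 / (11/14)
S = 574/11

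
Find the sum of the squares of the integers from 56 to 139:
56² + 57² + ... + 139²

Use ∑_{k=1}^{n} k² = n(n+1)(2n+1)/6, then subtract the first 55 terms.
∑_{k=1}^{139} k² = 139×140×279/6 = 904890
∑_{k=1}^{55} k² = 55×56×111/6 = 56980
∑_{k=56}^{139} k² = 904890 - 56980 = 847910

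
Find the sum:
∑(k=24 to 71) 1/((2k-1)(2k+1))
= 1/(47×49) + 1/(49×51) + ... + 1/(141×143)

Partial fractions: 1/((2k-1)(2k+1)) = (1/2)[1/(2k-1) - 1/(2k+1)]
The series telescopes:
= (1/2)[1/47 - 1/143]
= 48/6721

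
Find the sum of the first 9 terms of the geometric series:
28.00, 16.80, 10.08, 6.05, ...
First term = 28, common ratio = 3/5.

Sₙ = a(1 - rⁿ) / (1 - r)
S_9 = 28(1 - (3/5)^9) / (1 - (3/5))
S_9 = 28(1 - (19683/1953125)) / (2/5)
S_9 = 27068188/390625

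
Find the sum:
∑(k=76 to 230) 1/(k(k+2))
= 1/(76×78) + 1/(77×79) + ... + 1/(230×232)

Partial fractions: 1/(k(k+2)) = (1/2)[1/k - 1/(k+2)]
Telescoping leaves the first two and last two terms:
= (1/2)[1/76 + 1/77 - 1/231 - 1/232]
= 17825/2036496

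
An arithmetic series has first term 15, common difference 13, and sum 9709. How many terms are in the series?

Using S = n/2 × [2a + (n-1)d]
9709 = n/2 × [2(15) + (n-1)(13)]
9709 = n/2 × [30 + 13n - 13]
19418 = n × [17 + 13n]
13n² + (17)n - 19418 = 0
Discriminant: Δ = (17)² - 4(13)(-19418) = 289 + 1009736 = 1010025
√Δ = 1005
n = [-(17) + √Δ] / (2·13) = (-17 + 1005) / 26 = 988 / 26 = 38
(The negative root is discarded since n must be a positive integer.)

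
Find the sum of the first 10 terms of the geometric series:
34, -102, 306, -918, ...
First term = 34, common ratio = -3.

Sₙ = a(1 - rⁿ) / (1 - r)
S_10 = 34(1 - (-3)^10) / (1 - (-3))
S_10 = 34(1 - 59049) / (4)
S_10 = -501908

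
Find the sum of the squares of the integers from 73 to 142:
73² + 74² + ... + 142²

Use ∑_{k=1}^{n} k² = n(n+1)(2n+1)/6, then subtract the first 72 terms.
∑_{k=1}^{142} k² = 142×143×285/6 = 964535
∑_{k=1}^{72} k² = 72×73×145/6 = 127020
∑_{k=73}^{142} k² = 964535 - 127020 = 837515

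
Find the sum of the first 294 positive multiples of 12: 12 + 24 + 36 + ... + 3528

Factor out 12: = 12(1 + 2 + ... + 294) = 12 × n(n+1)/2
= 12 × 294×295/2
= 12 × 43365
= 520380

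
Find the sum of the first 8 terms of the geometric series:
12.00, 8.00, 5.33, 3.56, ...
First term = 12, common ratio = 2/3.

Sₙ = a(1 - rⁿ) / (1 - r)
S_8 = 12(1 - (2/3)^8) / (1 - (2/3))
S_8 = 12(1 - (256/6561)) / (1/3)
S_8 = 25220/729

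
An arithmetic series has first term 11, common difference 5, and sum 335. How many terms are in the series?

Using S = n/2 × [2a + (n-1)d]
335 = n/2 × [2(11) + (n-1)(5)]
335 = n/2 × [22 + 5n - 5]
670 = n × [17 + 5n]
5n² + (17)n - 670 = 0
Discriminant: Δ = (17)² - 4(5)(-670) = 289 + 13400 = 13689
√Δ = 117
n = [-(17) + √Δ] / (2·5) = (-17 + 117) / 10 = 100 / 10 = 10
(The negative root is discarded since n must be a positive integer.)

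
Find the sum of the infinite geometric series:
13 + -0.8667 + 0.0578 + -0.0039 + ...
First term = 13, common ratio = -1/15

For |r| < 1, S = a / (1 - r)
S = 13 / (1 - (-1/15))
S = 13 / (16/15)
S = 195/16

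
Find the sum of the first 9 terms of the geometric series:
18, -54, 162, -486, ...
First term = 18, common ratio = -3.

Sₙ = a(1 - rⁿ) / (1 - r)
S_9 = 18(1 - (-3)^9) / (1 - (-3))
S_9 = 18(1 - (-19683)) / (4)
S_9 = 88578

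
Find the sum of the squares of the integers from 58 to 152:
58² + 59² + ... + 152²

Use ∑_{k=1}^{n} k² = n(n+1)(2n+1)/6, then subtract the first 57 terms.
∑_{k=1}^{152} k² = 152×153×305/6 = 1182180
∑_{k=1}^{57} k² = 57×58×115/6 = 63365
∑_{k=58}^{152} k² = 1182180 - 63365 = 1118815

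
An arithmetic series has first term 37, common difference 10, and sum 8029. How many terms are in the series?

Using S = n/2 × [2a + (n-1)d]
8029 = n/2 × [2(37) + (n-1)(10)]
8029 = n/2 × [74 + 10n - 10]
16058 = n × [64 + 10n]
10n² + (64)n - 16058 = 0
Discriminant: Δ = (64)² - 4(10)(-16058) = 4096 + 642320 = 646416
√Δ = 804
n = [-(64) + √Δ] / (2·10) = (-64 + 804) / 20 = 740 / 20 = 37
(The negative root is discarded since n must be a positive integer.)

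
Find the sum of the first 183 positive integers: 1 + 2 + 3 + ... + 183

Formula: ∑k = n(n+1)/2
= 183×184/2
= 33672/2
= 16836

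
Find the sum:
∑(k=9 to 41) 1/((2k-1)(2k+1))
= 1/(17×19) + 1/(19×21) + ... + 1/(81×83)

Partial fractions: 1/((2k-1)(2k+1)) = (1/2)[1/(2k-1) - 1/(2k+1)]
The series telescopes:
= (1/2)[1/17 - 1/83]
= 33/1411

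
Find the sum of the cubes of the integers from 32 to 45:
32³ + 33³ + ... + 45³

Use ∑_{k=1}^{n} k³ = [n(n+1)/2]², then subtract the first 31 terms.
∑_{k=1}^{45} k³ = [45×46/2]² = 1035² = 1071225
∑_{k=1}^{31} k³ = [31×32/2]² = 496² = 246016
∑_{k=32}^{45} k³ = 1071225 - 246016 = 825209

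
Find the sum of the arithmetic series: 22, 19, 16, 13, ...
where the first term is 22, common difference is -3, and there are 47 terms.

Sₙ = n/2 × (first + last)
Last term = a + (n-1)d = 22 + (47-1)×(-3) = -116
S_47 = 47/2 × (22 + (-116))
S_47 = 47/2 × (-94) = -2209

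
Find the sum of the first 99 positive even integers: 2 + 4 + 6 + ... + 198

Sum of first n even numbers = n(n+1)
= 99×100
= 9900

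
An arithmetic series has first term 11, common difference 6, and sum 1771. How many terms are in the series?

Using S = n/2 × [2a + (n-1)d]
1771 = n/2 × [2(11) + (n-1)(6)]
1771 = n/2 × [22 + 6n - 6]
3542 = n × [16 + 6n]
6n² + (16)n - 3542 = 0
Discriminant: Δ = (16)² - 4(6)(-3542) = 256 + 85008 = 85264
√Δ = 292
n = [-(16) + √Δ] / (2·6) = (-16 + 292) / 12 = 276 / 12 = 23
(The negative root is discarded since n must be a positive integer.)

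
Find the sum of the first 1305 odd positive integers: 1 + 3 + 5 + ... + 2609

Sum of first n odd numbers = n²
= 1305²
= 1703025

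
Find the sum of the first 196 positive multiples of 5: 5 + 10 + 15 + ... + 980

Factor out 5: = 5(1 + 2 + ... + 196) = 5 × n(n+1)/2
= 5 × 196×197/2
= 5 × 19306
= 96530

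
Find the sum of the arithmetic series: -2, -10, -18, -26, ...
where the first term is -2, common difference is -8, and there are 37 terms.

Sₙ = n/2 × (first + last)
Last term = a + (n-1)d = -2 + (37-1)×(-8) = -290
S_37 = 37/2 × (-2 + (-290))
S_37 = 37/2 × (-292) = -5402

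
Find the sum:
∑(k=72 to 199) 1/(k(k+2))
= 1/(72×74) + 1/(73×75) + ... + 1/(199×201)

Partial fractions: 1/(k(k+2)) = (1/2)[1/k - 1/(k+2)]
Telescoping leaves the first two and last two terms:
= (1/2)[1/72 + 1/73 - 1/200 - 1/201]
= 9691/1100475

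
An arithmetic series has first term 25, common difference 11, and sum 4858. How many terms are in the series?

Using S = n/2 × [2a + (n-1)d]
4858 = n/2 × [2(25) + (n-1)(11)]
4858 = n/2 × [50 + 11n - 11]
9716 = n × [39 + 11n]
11n² + (39)n - 9716 = 0
Discriminant: Δ = (39)² - 4(11)(-9716) = 1521 + 427504 = 429025
√Δ = 655
n = [-(39) + √Δ] / (2·11) = (-39 + 655) / 22 = 616 / 22 = 28
(The negative root is discarded since n must be a positive integer.)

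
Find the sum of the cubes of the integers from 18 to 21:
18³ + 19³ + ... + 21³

Use ∑_{k=1}^{n} k³ = [n(n+1)/2]², then subtract the first 17 terms.
∑_{k=1}^{21} k³ = [21×22/2]² = 231² = 53361
∑_{k=1}^{17} k³ = [17×18/2]² = 153² = 23409
∑_{k=18}^{21} k³ = 53361 - 23409 = 29952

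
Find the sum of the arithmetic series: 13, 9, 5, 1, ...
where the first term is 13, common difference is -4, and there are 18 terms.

Sₙ = n/2 × (first + last)
Last term = a + (n-1)d = 13 + (18-1)×(-4) = -55
S_18 = 18/2 × (13 + (-55))
S_18 = 18/2 × (-42) = -378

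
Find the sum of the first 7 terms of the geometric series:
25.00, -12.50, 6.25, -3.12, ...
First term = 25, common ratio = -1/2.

Sₙ = a(1 - rⁿ) / (1 - r)
S_7 = 25(1 - (-1/2)^7) / (1 - (-1/2))
S_7 = 25(1 - (-1/128)) / (3/2)
S_7 = 1075/64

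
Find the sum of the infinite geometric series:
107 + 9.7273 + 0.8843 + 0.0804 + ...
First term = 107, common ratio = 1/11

For |r| < 1, S = a / (1 - r)
S = 107 / (1 - (1/11))
S = 107 / (10/11)
S = 1177/10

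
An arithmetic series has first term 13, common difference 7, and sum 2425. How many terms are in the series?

Using S = n/2 × [2a + (n-1)d]
2425 = n/2 × [2(13) + (n-1)(7)]
2425 = n/2 × [26 + 7n - 7]
4850 = n × [19 + 7n]
7n² + (19)n - 4850 = 0
Discriminant: Δ = (19)² - 4(7)(-4850) = 361 + 135800 = 136161
√Δ = 369
n = [-(19) + √Δ] / (2·7) = (-19 + 369) / 14 = 350 / 14 = 25
(The negative root is discarded since n must be a positive integer.)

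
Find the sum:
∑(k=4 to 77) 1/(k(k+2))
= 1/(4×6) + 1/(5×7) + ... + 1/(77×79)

Partial fractions: 1/(k(k+2)) = (1/2)[1/k - 1/(k+2)]
Telescoping leaves the first two and last two terms:
= (1/2)[1/4 + 1/5 - 1/78 - 1/79]
= 26159/123240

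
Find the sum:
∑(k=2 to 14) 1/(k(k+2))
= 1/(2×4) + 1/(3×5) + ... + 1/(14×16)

Partial fractions: 1/(k(k+2)) = (1/2)[1/k - 1/(k+2)]
Telescoping leaves the first two and last two terms:
= (1/2)[1/2 + 1/3 - 1/15 - 1/16]
= 169/480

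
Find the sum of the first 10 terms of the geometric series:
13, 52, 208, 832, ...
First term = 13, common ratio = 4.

Sₙ = a(1 - rⁿ) / (1 - r)
S_10 = 13(1 - 4^10) / (1 - 4)
S_10 = 13(1 - 1048576) / (-3)
S_10 = 4543825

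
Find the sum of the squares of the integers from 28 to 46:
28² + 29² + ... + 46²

Use ∑_{k=1}^{n} k² = n(n+1)(2n+1)/6, then subtract the first 27 terms.
∑_{k=1}^{46} k² = 46×47×93/6 = 33511
∑_{k=1}^{27} k² = 27×28×55/6 = 6930
∑_{k=28}^{46} k² = 33511 - 6930 = 26581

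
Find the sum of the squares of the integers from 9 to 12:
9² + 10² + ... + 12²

Use ∑_{k=1}^{n} k² = n(n+1)(2n+1)/6, then subtract the first 8 terms.
∑_{k=1}^{12} k² = 12×13×25/6 = 650
∑_{k=1}^{8} k² = 8×9×17/6 = 204
∑_{k=9}^{12} k² = 650 - 204 = 446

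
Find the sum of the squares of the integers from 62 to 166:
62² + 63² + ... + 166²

Use ∑_{k=1}^{n} k² = n(n+1)(2n+1)/6, then subtract the first 61 terms.
∑_{k=1}^{166} k² = 166×167×333/6 = 1538571
∑_{k=1}^{61} k² = 61×62×123/6 = 77531
∑_{k=62}^{166} k² = 1538571 - 77531 = 1461040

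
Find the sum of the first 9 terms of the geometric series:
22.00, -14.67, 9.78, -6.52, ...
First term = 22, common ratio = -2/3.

Sₙ = a(1 - rⁿ) / (1 - r)
S_9 = 22(1 - (-2/3)^9) / (1 - (-2/3))
S_9 = 22(1 - (-512/19683)) / (5/3)
S_9 = 88858/6561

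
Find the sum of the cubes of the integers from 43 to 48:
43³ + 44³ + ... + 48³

Use ∑_{k=1}^{n} k³ = [n(n+1)/2]², then subtract the first 42 terms.
∑_{k=1}^{48} k³ = [48×49/2]² = 1176² = 1382976
∑_{k=1}^{42} k³ = [42×43/2]² = 903² = 815409
∑_{k=43}^{48} k³ = 1382976 - 815409 = 567567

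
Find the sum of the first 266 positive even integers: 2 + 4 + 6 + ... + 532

Sum of first n even numbers = n(n+1)
= 266×267
= 71022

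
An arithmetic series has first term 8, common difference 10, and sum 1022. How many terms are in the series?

Using S = n/2 × [2a + (n-1)d]
1022 = n/2 × [2(8) + (n-1)(10)]
1022 = n/2 × [16 + 10n - 10]
2044 = n × [6 + 10n]
10n² + (6)n - 2044 = 0
Discriminant: Δ = (6)² - 4(10)(-2044) = 36 + 81760 = 81796
√Δ = 286
n = [-(6) + √Δ] / (2·10) = (-6 + 286) / 20 = 280 / 20 = 14
(The negative root is discarded since n must be a positive integer.)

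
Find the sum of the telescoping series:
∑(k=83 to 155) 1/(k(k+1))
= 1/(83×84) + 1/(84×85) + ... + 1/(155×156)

Partial fractions: 1/(k(k+1)) = 1/k - 1/(k+1)
The series telescopes:
= (1/83 - 1/84) + (1/84 - 1/85) + ... + (1/155 - 1/156)
= 1/83 - 1/156
= 73/12948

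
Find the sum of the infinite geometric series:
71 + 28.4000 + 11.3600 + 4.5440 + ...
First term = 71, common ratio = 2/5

For |r| < 1, S = a / (1 - r)
S = 71 / (1 - (2/5))
S = 71 / (3/5)
S = 355/3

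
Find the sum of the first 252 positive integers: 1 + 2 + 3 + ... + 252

Formula: ∑k = n(n+1)/2
= 252×253/2
= 63756/2
= 31878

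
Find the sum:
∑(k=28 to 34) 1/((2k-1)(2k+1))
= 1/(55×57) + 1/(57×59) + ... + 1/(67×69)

Partial fractions: 1/((2k-1)(2k+1)) = (1/2)[1/(2k-1) - 1/(2k+1)]
The series telescopes:
= (1/2)[1/55 - 1/69]
= 7/3795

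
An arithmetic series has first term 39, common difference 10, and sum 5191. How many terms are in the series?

Using S = n/2 × [2a + (n-1)d]
5191 = n/2 × [2(39) + (n-1)(10)]
5191 = n/2 × [78 + 10n - 10]
10382 = n × [68 + 10n]
10n² + (68)n - 10382 = 0
Discriminant: Δ = (68)² - 4(10)(-10382) = 4624 + 415280 = 419904
√Δ = 648
n = [-(68) + √Δ] / (2·10) = (-68 + 648) / 20 = 580 / 20 = 29
(The negative root is discarded since n must be a positive integer.)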